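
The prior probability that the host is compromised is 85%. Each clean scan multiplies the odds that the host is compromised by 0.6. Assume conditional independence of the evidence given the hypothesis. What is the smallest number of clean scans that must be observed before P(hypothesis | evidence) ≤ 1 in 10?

8

Prior odds = 0.85/0.15 = 17/3.
Likelihood ratio per clean scan = 0.6.
Target odds: 0.1 ÷ 0.9 = 1/9.
Require 0.6ⁿ ≤ 1/9 ÷ (17/3) = 1/51.
0.6⁷ = 2187/78125 is still above 1/51 but 0.6⁸ = 6561/390625 is at or below it, so n = 8.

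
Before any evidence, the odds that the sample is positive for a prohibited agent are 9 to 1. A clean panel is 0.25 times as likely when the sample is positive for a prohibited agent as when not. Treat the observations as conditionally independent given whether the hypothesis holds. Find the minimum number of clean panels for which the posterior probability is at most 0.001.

7

Prior odds = 9.
Likelihood ratio per clean panel = 0.25.
Target posterior odds = 0.001/0.999 = 1/999.
Need 9 × 0.25ⁿ ≤ 1/999, i.e. 0.25ⁿ ≤ 1/8991.
0.25⁶ = 1/4096 is still above 1/8991 but 0.25⁷ = 1/16384 is at or below it, so n = 7.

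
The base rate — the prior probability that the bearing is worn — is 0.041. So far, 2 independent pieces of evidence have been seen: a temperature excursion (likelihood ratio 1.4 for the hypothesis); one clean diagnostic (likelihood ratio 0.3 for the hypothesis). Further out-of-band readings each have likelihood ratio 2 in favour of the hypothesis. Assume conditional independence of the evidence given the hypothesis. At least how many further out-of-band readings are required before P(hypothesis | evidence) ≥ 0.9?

9

Prior odds = 0.041/0.959 = 41/959.
Combined Bayes factor of the evidence already in hand = 1.4 × 0.3 = 0.42.
Odds after that evidence = (41/959) × 0.42 = 123/6850.
Target odds = 0.9/0.1 = 9.
Need 2ⁿ ≥ 9 ÷ (123/6850) = 20550/41.
2⁸ = 256 falls short of 20550/41 but 2⁹ = 512 reaches it, so n = 9.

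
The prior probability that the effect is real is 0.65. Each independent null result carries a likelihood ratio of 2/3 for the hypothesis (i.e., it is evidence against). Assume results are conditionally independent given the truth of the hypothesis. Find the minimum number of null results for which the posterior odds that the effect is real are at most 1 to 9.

Prior odds: 0.65 ÷ 0.35 = 13/7.
Likelihood ratio per null result = 2/3.
Target odds = 1/9.
Require (2/3)ⁿ ≤ 1/9 ÷ (13/7) = 7/117.
(2/3)⁶ = 64/729 is still above 7/117 but (2/3)⁷ = 128/2187 is at or below it, so n = 7.

7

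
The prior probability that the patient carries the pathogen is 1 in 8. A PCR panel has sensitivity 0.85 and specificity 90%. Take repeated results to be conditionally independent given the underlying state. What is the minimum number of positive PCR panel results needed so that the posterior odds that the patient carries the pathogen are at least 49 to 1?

Prior odds: 0.125 ÷ 0.875 = 1/7.
False-positive rate = 1 − 0.9 = 0.1; likelihood ratio of a positive = 0.85/0.1 = 8.5.
Target odds = 49.
Need (1/7) × 8.5ⁿ ≥ 49, i.e. 8.5ⁿ ≥ 343.
8.5² = 72.25 falls short of 343 but 8.5³ = 614.125 reaches it, so n = 3.

3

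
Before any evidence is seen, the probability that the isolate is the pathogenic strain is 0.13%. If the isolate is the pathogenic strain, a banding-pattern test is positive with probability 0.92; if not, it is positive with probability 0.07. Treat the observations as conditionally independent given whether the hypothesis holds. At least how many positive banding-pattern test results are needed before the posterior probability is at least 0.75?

Prior odds = 0.0013/0.9987 = 13/9987.
Likelihood ratio of a positive = 0.92/0.07 = 92/7.
Target odds: 0.75 ÷ 0.25 = 3.
Require (92/7)ⁿ ≥ 3 ÷ (13/9987) = 29961/13.
(92/7)³ = 778688/343 falls short of 29961/13 but (92/7)⁴ = 71639296/2401 reaches it, so n = 4.

4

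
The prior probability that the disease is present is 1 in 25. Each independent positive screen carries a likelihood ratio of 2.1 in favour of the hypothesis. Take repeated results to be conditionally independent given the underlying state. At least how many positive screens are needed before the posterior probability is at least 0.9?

8

Prior odds: 0.04 ÷ 0.96 = 1/24.
Likelihood ratio per positive screen = 2.1.
Target odds: 0.9 ÷ 0.1 = 9.
Need (1/24) × 2.1ⁿ ≥ 9, i.e. 2.1ⁿ ≥ 216.
2.1⁷ ≈180.109 falls short of 216 but 2.1⁸ ≈378.229 reaches it, so n = 8.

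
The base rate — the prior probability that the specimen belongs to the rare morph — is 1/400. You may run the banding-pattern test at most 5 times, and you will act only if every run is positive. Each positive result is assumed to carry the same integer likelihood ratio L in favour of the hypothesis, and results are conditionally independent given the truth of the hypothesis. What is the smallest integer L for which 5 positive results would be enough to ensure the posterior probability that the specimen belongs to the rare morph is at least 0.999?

14

Prior odds = 0.0025/0.9975 = 1/399.
Target odds = 0.999/0.001 = 999.
Need L⁵ ≥ 999 ÷ (1/399) = 398601.
13⁵ = 371293 < 398601 ≤ 537824 = 14⁵, so L = 14.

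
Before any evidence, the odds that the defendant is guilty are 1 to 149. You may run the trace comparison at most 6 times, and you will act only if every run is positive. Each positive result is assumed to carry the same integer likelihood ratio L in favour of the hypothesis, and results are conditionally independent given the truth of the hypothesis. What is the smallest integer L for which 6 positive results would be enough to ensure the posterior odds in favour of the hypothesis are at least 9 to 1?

Prior odds = 1/149.
Target odds = 9.
Need L⁶ ≥ 9 ÷ (1/149) = 1341.
3⁶ = 729 < 1341 ≤ 4096 = 4⁶, so L = 4.

4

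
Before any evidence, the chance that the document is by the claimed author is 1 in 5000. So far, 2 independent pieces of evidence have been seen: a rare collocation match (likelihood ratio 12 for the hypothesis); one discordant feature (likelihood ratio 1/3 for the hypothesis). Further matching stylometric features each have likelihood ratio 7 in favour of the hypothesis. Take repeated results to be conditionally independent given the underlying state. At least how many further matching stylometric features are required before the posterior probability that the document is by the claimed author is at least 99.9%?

8

Prior odds = 0.0002/0.9998 = 1/4999.
Combined Bayes factor of the evidence already in hand = 12 × (1/3) = 4.
Odds after that evidence = (1/4999) × 4 = 4/4999.
Target odds = 0.999/0.001 = 999.
Need 7ⁿ ≥ 999 ÷ (4/4999) = 1248500.25.
7⁷ = 823543 falls short of 1248500.25 but 7⁸ = 5764801 reaches it, so n = 8.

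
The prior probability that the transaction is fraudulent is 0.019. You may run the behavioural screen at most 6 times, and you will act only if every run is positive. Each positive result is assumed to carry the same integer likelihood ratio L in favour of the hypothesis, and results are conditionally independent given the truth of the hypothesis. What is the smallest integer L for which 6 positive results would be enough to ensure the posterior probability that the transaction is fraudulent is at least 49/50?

4

Prior odds = 0.019/0.981 = 19/981.
Target odds = 0.98/0.02 = 49.
Need L⁶ ≥ 49 ÷ (19/981) = 48069/19.
3⁶ = 729 < 48069/19 ≤ 4096 = 4⁶, so L = 4.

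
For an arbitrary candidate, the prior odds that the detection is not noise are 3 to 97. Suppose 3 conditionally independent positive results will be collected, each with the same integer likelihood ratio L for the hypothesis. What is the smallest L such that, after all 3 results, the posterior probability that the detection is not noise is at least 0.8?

Prior odds = 3/97.
Target odds = 0.8/0.2 = 4.
Need L³ ≥ 4 ÷ (3/97) = 388/3.
5³ = 125 < 388/3 ≤ 216 = 6³, so L = 6.

6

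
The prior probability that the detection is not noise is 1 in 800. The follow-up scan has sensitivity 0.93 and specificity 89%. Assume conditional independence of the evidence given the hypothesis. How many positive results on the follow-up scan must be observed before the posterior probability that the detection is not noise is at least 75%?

4

Prior odds: 0.00125 ÷ 0.99875 = 1/799.
False-positive rate = 1 − 0.89 = 0.11; likelihood ratio of a positive = 0.93/0.11 = 93/11.
Target odds: 0.75 ÷ 0.25 = 3.
Require (93/11)ⁿ ≥ 3 ÷ (1/799) = 2397.
(93/11)³ = 804357/1331 falls short of 2397 but (93/11)⁴ = 74805201/14641 reaches it, so n = 4.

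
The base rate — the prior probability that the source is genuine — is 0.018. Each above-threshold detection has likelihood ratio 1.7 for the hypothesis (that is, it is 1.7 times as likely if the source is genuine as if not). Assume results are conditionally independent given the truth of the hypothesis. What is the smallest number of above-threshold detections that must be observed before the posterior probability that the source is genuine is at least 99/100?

17

Prior odds: 0.018 ÷ 0.982 = 9/491.
Likelihood ratio per above-threshold detection = 1.7.
Target posterior odds = 0.99/0.01 = 99.
Need (9/491) × 1.7ⁿ ≥ 99, i.e. 1.7ⁿ ≥ 5401.
1.7¹⁶ ≈4866.12 falls short of 5401 but 1.7¹⁷ ≈8272.4 reaches it, so n = 17.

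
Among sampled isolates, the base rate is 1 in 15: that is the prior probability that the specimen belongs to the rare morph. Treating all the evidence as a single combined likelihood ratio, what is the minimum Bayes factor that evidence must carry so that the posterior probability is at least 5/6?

Prior odds = (1/15)/(14/15) = 1/14.
Target odds = (5/6)/(1/6) = 5.
Required Bayes factor = 5 ÷ (1/14) = 70.

70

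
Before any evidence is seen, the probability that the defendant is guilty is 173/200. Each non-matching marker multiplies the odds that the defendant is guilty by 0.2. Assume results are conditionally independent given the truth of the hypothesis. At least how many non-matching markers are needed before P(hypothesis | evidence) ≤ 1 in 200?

Prior odds = 0.865/0.135 = 173/27.
Likelihood ratio per non-matching marker = 0.2.
Target odds: 0.005 ÷ 0.995 = 1/199.
Require 0.2ⁿ ≤ 1/199 ÷ (173/27) = 27/34427.
0.2⁴ = 0.0016 is still above 27/34427 but 0.2⁵ = 0.00032 is at or below it, so n = 5.

5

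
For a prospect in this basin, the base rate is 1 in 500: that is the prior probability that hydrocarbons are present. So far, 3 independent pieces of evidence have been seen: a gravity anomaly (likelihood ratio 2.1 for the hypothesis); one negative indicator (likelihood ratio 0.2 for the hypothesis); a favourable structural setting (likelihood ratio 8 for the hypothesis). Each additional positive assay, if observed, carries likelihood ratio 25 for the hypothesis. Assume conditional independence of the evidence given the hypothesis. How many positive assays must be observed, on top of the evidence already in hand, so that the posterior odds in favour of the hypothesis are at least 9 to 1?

Prior odds = 0.002/0.998 = 1/499.
Combined Bayes factor of the evidence already in hand = 2.1 × 0.2 × 8 = 3.36.
Odds after that evidence = (1/499) × 3.36 = 84/12475.
Target odds = 9.
Need 25ⁿ ≥ 9 ÷ (84/12475) = 37425/28.
25² = 625 falls short of 37425/28 but 25³ = 15625 reaches it, so n = 3.

3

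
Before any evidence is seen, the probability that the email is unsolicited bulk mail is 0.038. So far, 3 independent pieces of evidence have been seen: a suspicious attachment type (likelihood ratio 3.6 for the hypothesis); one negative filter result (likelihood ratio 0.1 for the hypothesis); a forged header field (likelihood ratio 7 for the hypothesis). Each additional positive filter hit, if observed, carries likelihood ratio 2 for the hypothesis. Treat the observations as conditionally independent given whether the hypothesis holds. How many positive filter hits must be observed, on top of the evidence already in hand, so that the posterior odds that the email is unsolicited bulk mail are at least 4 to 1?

6

Prior odds = 0.038/0.962 = 19/481.
Combined Bayes factor of the evidence already in hand = 3.6 × 0.1 × 7 = 2.52.
Odds after that evidence = (19/481) × 2.52 = 1197/12025.
Target odds = 4.
Need 2ⁿ ≥ 4 ÷ (1197/12025) = 48100/1197.
2⁵ = 32 falls short of 48100/1197 but 2⁶ = 64 reaches it, so n = 6.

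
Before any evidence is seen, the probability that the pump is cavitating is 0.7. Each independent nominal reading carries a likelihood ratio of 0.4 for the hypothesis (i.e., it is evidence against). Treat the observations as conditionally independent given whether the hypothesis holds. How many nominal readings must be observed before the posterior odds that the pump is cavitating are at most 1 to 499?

Prior odds: 0.7 ÷ 0.3 = 7/3.
Likelihood ratio per nominal reading = 0.4.
Target odds = 1/499.
Require 0.4ⁿ ≤ 1/499 ÷ (7/3) = 3/3493.
0.4⁷ = 128/78125 is still above 3/3493 but 0.4⁸ = 256/390625 is at or below it, so n = 8.

8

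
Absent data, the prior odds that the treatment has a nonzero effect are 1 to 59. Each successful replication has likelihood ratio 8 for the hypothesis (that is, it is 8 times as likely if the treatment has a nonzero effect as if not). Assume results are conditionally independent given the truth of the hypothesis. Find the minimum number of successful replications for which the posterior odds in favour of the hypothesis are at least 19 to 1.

4

Prior odds = 1/59.
Likelihood ratio per successful replication = 8.
Target odds = 19.
Require 8ⁿ ≥ 19 ÷ (1/59) = 1121.
8³ = 512 falls short of 1121 but 8⁴ = 4096 reaches it, so n = 4.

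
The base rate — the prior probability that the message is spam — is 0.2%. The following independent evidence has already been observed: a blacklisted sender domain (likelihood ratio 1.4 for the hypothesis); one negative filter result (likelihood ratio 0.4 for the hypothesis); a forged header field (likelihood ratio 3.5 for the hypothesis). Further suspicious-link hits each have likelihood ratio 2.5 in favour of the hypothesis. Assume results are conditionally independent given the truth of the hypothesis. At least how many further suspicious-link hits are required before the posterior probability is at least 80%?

Prior odds = 0.002/0.998 = 1/499.
Combined Bayes factor of the evidence already in hand = 1.4 × 0.4 × 3.5 = 1.96.
Odds after that evidence = (1/499) × 1.96 = 49/12475.
Target odds = 0.8/0.2 = 4.
Need 2.5ⁿ ≥ 4 ÷ (49/12475) = 49900/49.
2.5⁷ = 610.3515625 falls short of 49900/49 but 2.5⁸ = 390625/256 reaches it, so n = 8.

8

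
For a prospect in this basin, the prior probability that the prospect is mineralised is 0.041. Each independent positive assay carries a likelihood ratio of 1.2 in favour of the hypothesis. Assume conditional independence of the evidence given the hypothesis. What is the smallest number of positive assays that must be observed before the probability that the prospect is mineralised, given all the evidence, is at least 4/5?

Prior odds = 0.041/0.959 = 41/959.
Likelihood ratio per positive assay = 1.2.
Target odds: 0.8 ÷ 0.2 = 4.
Need (41/959) × 1.2ⁿ ≥ 4, i.e. 1.2ⁿ ≥ 3836/41.
1.2²⁴ ≈79.4968 falls short of 3836/41 but 1.2²⁵ ≈95.3962 reaches it, so n = 25.

25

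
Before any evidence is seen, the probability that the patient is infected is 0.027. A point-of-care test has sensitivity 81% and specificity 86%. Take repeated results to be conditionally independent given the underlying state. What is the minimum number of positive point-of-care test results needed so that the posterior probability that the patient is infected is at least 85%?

4

Prior odds = 0.027/0.973 = 27/973.
False-positive rate = 1 − 0.86 = 0.14; likelihood ratio of a positive = 0.81/0.14 = 81/14.
Target odds: 0.85 ÷ 0.15 = 17/3.
Require (81/14)ⁿ ≥ 17/3 ÷ (27/973) = 16541/81.
(81/14)³ = 531441/2744 falls short of 16541/81 but (81/14)⁴ = 43046721/38416 reaches it, so n = 4.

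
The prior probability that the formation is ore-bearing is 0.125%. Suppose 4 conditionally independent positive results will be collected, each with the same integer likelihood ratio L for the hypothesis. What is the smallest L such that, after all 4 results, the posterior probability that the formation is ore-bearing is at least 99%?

Prior odds = 0.00125/0.99875 = 1/799.
Target odds = 0.99/0.01 = 99.
Need L⁴ ≥ 99 ÷ (1/799) = 79101.
16⁴ = 65536 < 79101 ≤ 83521 = 17⁴, so L = 17.

17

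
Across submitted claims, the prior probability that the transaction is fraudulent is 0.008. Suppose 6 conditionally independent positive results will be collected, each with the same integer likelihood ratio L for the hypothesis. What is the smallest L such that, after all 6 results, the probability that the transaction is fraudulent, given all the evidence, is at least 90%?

Prior odds = 0.008/0.992 = 1/124.
Target odds = 0.9/0.1 = 9.
Need L⁶ ≥ 9 ÷ (1/124) = 1116.
3⁶ = 729 < 1116 ≤ 4096 = 4⁶, so L = 4.

4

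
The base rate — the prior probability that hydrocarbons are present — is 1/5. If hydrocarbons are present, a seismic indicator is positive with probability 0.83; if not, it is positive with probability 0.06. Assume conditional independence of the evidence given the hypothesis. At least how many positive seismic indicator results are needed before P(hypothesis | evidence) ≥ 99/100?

Prior odds: 0.2 ÷ 0.8 = 0.25.
Likelihood ratio of a positive = 0.83/0.06 = 83/6.
Target odds: 0.99 ÷ 0.01 = 99.
Require (83/6)ⁿ ≥ 99 ÷ 0.25 = 396.
(83/6)² = 6889/36 falls short of 396 but (83/6)³ = 571787/216 reaches it, so n = 3.

3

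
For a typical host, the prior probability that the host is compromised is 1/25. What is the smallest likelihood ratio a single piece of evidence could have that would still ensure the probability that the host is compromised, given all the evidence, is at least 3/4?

Prior odds = 0.04/0.96 = 1/24.
Target odds = 0.75/0.25 = 3.
Required Bayes factor = 3 ÷ (1/24) = 72.

72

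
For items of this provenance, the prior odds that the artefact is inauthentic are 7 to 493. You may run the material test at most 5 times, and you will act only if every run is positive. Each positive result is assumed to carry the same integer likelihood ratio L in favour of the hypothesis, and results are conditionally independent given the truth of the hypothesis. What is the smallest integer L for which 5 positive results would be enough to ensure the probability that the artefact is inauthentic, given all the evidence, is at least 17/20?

Prior odds = 7/493.
Target odds = 0.85/0.15 = 17/3.
Need L⁵ ≥ 17/3 ÷ (7/493) = 8381/21.
3⁵ = 243 < 8381/21 ≤ 1024 = 4⁵, so L = 4.

4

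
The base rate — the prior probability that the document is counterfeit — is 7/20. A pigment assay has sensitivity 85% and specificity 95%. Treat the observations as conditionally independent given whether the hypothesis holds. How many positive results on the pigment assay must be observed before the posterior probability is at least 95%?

2

Prior odds = 0.35/0.65 = 7/13.
False-positive rate = 1 − 0.95 = 0.05; likelihood ratio of a positive = 0.85/0.05 = 17.
Target posterior odds = 0.95/0.05 = 19.
Need (7/13) × 17ⁿ ≥ 19, i.e. 17ⁿ ≥ 247/7.
17¹ = 17 falls short of 247/7 but 17² = 289 reaches it, so n = 2.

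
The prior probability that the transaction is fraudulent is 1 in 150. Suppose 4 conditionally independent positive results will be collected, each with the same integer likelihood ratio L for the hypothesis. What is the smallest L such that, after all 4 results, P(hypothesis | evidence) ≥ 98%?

Prior odds = (1/150)/(149/150) = 1/149.
Target odds = 0.98/0.02 = 49.
Need L⁴ ≥ 49 ÷ (1/149) = 7301.
9⁴ = 6561 < 7301 ≤ 10000 = 10⁴, so L = 10.

10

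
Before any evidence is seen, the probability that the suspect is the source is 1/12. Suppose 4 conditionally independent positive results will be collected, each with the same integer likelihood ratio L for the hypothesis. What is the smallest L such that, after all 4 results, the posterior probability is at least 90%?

Prior odds = (1/12)/(11/12) = 1/11.
Target odds = 0.9/0.1 = 9.
Need L⁴ ≥ 9 ÷ (1/11) = 99.
3⁴ = 81 < 99 ≤ 256 = 4⁴, so L = 4.

4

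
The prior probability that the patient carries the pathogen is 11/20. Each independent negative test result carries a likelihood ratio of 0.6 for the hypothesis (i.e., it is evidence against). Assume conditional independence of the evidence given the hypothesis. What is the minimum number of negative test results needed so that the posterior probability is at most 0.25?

Prior odds: 0.55 ÷ 0.45 = 11/9.
Likelihood ratio per negative test result = 0.6.
Target posterior odds = 0.25/0.75 = 1/3.
Need (11/9) × 0.6ⁿ ≤ 1/3, i.e. 0.6ⁿ ≤ 3/11.
0.6² = 0.36 is still above 3/11 but 0.6³ = 0.216 is at or below it, so n = 3.

3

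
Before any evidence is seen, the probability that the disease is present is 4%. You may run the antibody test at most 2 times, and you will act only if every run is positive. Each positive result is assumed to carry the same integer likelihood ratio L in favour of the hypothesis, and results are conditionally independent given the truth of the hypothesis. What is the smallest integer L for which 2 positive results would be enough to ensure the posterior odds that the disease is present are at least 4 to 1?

Prior odds = 0.04/0.96 = 1/24.
Target odds = 4.
Need L² ≥ 4 ÷ (1/24) = 96.
9² = 81 < 96 ≤ 100 = 10², so L = 10.

10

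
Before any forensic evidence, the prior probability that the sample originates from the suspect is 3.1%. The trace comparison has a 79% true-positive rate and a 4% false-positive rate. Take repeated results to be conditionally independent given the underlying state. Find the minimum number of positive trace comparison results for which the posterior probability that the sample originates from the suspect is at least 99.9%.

Prior odds = 0.031/0.969 = 31/969.
Likelihood ratio of a positive result = 0.79/0.04 = 19.75.
Target odds: 0.999 ÷ 0.001 = 999.
Require 19.75ⁿ ≥ 999 ÷ (31/969) = 968031/31.
19.75³ = 7703.734375 falls short of 968031/31 but 19.75⁴ = 38950081/256 reaches it, so n = 4.

4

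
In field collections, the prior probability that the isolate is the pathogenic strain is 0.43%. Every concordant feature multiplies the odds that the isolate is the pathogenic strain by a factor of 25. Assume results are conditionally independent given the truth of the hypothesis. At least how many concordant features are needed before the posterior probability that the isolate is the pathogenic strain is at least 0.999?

Prior odds = 0.0043/0.9957 = 43/9957.
Likelihood ratio per concordant feature = 25.
Target posterior odds = 0.999/0.001 = 999.
Require 25ⁿ ≥ 999 ÷ (43/9957) = 9947043/43.
25³ = 15625 falls short of 9947043/43 but 25⁴ = 390625 reaches it, so n = 4.

4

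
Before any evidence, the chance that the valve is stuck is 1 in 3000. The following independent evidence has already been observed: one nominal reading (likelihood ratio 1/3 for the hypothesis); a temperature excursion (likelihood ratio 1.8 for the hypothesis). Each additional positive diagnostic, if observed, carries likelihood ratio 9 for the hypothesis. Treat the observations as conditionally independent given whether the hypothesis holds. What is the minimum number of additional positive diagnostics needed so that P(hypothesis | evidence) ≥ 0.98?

Prior odds = (1/3000)/(2999/3000) = 1/2999.
Combined Bayes factor of the evidence already in hand = (1/3) × 1.8 = 0.6.
Odds after that evidence = (1/2999) × 0.6 = 3/14995.
Target odds = 0.98/0.02 = 49.
Need 9ⁿ ≥ 49 ÷ (3/14995) = 734755/3.
9⁵ = 59049 falls short of 734755/3 but 9⁶ = 531441 reaches it, so n = 6.

6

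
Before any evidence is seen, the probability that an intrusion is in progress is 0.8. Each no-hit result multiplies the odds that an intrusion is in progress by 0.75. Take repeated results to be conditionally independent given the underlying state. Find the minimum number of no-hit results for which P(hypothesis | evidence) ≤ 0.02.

19

Prior odds = 0.8/0.2 = 4.
Likelihood ratio per no-hit result = 0.75.
Target odds: 0.02 ÷ 0.98 = 1/49.
Need 4 × 0.75ⁿ ≤ 1/49, i.e. 0.75ⁿ ≤ 1/196.
0.75¹⁸ ≈0.00563771 is still above 1/196 but 0.75¹⁹ ≈0.00422828 is at or below it, so n = 19.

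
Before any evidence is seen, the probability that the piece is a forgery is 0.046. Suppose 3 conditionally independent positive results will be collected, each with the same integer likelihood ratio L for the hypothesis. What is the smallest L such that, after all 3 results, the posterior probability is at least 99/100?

Prior odds = 0.046/0.954 = 23/477.
Target odds = 0.99/0.01 = 99.
Need L³ ≥ 99 ÷ (23/477) = 47223/23.
12³ = 1728 < 47223/23 ≤ 2197 = 13³, so L = 13.

13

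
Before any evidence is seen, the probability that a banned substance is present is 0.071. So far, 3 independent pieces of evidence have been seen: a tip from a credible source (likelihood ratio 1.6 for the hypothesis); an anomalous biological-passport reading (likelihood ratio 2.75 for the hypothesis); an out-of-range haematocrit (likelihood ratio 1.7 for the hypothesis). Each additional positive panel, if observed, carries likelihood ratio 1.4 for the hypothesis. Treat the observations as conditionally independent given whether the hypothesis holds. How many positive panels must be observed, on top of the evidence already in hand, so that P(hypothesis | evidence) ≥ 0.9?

9

Prior odds = 0.071/0.929 = 71/929.
Combined Bayes factor of the evidence already in hand = 1.6 × 2.75 × 1.7 = 7.48.
Odds after that evidence = (71/929) × 7.48 = 13277/23225.
Target odds = 0.9/0.1 = 9.
Need 1.4ⁿ ≥ 9 ÷ (13277/23225) = 209025/13277.
1.4⁸ = 5764801/390625 falls short of 209025/13277 but 1.4⁹ = 40353607/1953125 reaches it, so n = 9.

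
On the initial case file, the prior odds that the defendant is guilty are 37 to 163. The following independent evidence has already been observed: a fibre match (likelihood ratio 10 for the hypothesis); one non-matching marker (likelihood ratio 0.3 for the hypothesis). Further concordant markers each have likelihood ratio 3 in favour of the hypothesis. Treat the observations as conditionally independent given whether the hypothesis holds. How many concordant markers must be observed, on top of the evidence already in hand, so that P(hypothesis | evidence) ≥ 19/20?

4

Prior odds = 37/163.
Combined Bayes factor of the evidence already in hand = 10 × 0.3 = 3.
Odds after that evidence = (37/163) × 3 = 111/163.
Target odds = 0.95/0.05 = 19.
Need 3ⁿ ≥ 19 ÷ (111/163) = 3097/111.
3³ = 27 falls short of 3097/111 but 3⁴ = 81 reaches it, so n = 4.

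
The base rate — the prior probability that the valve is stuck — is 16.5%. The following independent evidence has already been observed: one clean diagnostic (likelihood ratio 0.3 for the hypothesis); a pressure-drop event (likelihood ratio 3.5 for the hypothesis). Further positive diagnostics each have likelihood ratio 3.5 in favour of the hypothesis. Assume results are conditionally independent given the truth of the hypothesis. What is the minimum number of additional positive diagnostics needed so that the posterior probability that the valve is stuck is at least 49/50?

5

Prior odds = 0.165/0.835 = 33/167.
Combined Bayes factor of the evidence already in hand = 0.3 × 3.5 = 1.05.
Odds after that evidence = (33/167) × 1.05 = 693/3340.
Target odds = 0.98/0.02 = 49.
Need 3.5ⁿ ≥ 49 ÷ (693/3340) = 23380/99.
3.5⁴ = 150.0625 falls short of 23380/99 but 3.5⁵ = 525.21875 reaches it, so n = 5.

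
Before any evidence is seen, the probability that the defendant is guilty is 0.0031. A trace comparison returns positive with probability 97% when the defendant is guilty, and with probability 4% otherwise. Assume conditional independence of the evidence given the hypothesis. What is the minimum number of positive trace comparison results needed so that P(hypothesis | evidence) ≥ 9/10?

Prior odds = 0.0031/0.9969 = 31/9969.
Likelihood ratio of a positive result = 0.97/0.04 = 24.25.
Target posterior odds = 0.9/0.1 = 9.
Require 24.25ⁿ ≥ 9 ÷ (31/9969) = 89721/31.
24.25² = 588.0625 falls short of 89721/31 but 24.25³ = 912673/64 reaches it, so n = 3.

3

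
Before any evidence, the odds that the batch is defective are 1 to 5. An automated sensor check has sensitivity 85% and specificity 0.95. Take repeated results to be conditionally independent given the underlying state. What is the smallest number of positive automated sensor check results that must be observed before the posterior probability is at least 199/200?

Prior odds = 0.2.
False-positive rate = 1 − 0.95 = 0.05; likelihood ratio of a positive = 0.85/0.05 = 17.
Target odds: 0.995 ÷ 0.005 = 199.
Need 0.2 × 17ⁿ ≥ 199, i.e. 17ⁿ ≥ 995.
17² = 289 falls short of 995 but 17³ = 4913 reaches it, so n = 3.

3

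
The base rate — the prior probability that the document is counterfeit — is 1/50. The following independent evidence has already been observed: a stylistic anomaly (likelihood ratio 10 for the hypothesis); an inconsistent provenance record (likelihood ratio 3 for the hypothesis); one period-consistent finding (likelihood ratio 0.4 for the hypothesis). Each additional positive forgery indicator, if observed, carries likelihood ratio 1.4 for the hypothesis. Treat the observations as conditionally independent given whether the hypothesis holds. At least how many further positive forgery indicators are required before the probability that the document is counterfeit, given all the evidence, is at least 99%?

18

Prior odds = 0.02/0.98 = 1/49.
Combined Bayes factor of the evidence already in hand = 10 × 3 × 0.4 = 12.
Odds after that evidence = (1/49) × 12 = 12/49.
Target odds = 0.99/0.01 = 99.
Need 1.4ⁿ ≥ 99 ÷ (12/49) = 404.25.
1.4¹⁷ ≈304.913 falls short of 404.25 but 1.4¹⁸ ≈426.879 reaches it, so n = 18.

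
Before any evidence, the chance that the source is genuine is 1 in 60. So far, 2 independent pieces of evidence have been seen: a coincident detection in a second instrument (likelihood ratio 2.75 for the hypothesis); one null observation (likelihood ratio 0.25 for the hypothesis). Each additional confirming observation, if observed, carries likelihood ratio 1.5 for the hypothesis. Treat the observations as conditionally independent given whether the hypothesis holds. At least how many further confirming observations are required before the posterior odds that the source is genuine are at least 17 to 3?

16

Prior odds = (1/60)/(59/60) = 1/59.
Combined Bayes factor of the evidence already in hand = 2.75 × 0.25 = 0.6875.
Odds after that evidence = (1/59) × 0.6875 = 11/944.
Target odds = 17/3.
Need 1.5ⁿ ≥ 17/3 ÷ (11/944) = 16048/33.
1.5¹⁵ = 14348907/32768 falls short of 16048/33 but 1.5¹⁶ = 43046721/65536 reaches it, so n = 16.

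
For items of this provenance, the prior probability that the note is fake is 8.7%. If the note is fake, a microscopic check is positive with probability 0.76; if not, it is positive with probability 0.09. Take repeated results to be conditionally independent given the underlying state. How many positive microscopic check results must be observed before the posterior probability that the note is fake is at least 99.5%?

Prior odds = 0.087/0.913 = 87/913.
Likelihood ratio of a positive = 0.76/0.09 = 76/9.
Target posterior odds = 0.995/0.005 = 199.
Need (87/913) × (76/9)ⁿ ≥ 199, i.e. (76/9)ⁿ ≥ 181687/87.
(76/9)³ = 438976/729 falls short of 181687/87 but (76/9)⁴ = 33362176/6561 reaches it, so n = 4.

4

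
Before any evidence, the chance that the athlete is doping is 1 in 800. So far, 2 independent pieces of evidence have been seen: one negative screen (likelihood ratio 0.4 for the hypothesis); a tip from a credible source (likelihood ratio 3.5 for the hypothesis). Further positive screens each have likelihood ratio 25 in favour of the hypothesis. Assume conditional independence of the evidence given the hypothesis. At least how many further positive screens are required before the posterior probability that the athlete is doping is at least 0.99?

Prior odds = 0.00125/0.99875 = 1/799.
Combined Bayes factor of the evidence already in hand = 0.4 × 3.5 = 1.4.
Odds after that evidence = (1/799) × 1.4 = 7/3995.
Target odds = 0.99/0.01 = 99.
Need 25ⁿ ≥ 99 ÷ (7/3995) = 395505/7.
25³ = 15625 falls short of 395505/7 but 25⁴ = 390625 reaches it, so n = 4.

4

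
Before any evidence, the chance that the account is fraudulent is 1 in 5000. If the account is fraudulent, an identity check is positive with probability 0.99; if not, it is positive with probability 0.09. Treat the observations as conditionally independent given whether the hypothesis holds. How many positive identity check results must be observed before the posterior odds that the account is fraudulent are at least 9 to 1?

5

Prior odds: 0.0002 ÷ 0.9998 = 1/4999.
Likelihood ratio of a positive = 0.99/0.09 = 11.
Target odds = 9.
Require 11ⁿ ≥ 9 ÷ (1/4999) = 44991.
11⁴ = 14641 falls short of 44991 but 11⁵ = 161051 reaches it, so n = 5.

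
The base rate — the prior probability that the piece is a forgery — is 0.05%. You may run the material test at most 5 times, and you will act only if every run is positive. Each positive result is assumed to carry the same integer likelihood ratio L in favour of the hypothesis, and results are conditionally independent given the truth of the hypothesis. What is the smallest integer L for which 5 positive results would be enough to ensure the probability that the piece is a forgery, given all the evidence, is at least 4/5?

Prior odds = 0.0005/0.9995 = 1/1999.
Target odds = 0.8/0.2 = 4.
Need L⁵ ≥ 4 ÷ (1/1999) = 7996.
6⁵ = 7776 < 7996 ≤ 16807 = 7⁵, so L = 7.

7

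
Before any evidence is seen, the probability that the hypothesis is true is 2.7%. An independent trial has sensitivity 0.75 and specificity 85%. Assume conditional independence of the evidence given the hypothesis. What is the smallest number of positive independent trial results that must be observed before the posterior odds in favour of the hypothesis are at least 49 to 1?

Prior odds = 0.027/0.973 = 27/973.
False-positive rate = 1 − 0.85 = 0.15; likelihood ratio of a positive = 0.75/0.15 = 5.
Target odds = 49.
Need (27/973) × 5ⁿ ≥ 49, i.e. 5ⁿ ≥ 47677/27.
5⁴ = 625 falls short of 47677/27 but 5⁵ = 3125 reaches it, so n = 5.

5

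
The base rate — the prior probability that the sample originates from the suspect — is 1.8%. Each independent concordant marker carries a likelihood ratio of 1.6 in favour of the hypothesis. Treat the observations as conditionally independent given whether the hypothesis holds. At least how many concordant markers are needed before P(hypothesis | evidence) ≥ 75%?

Prior odds: 0.018 ÷ 0.982 = 9/491.
Likelihood ratio per concordant marker = 1.6.
Target posterior odds = 0.75/0.25 = 3.
Require 1.6ⁿ ≥ 3 ÷ (9/491) = 491/3.
1.6¹⁰ ≈109.951 falls short of 491/3 but 1.6¹¹ ≈175.922 reaches it, so n = 11.

11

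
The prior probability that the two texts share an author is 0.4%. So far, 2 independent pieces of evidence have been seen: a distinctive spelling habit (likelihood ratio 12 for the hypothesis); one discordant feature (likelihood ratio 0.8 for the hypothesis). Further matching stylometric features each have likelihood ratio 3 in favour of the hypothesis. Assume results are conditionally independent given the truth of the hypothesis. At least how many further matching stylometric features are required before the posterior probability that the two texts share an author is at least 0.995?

Prior odds = 0.004/0.996 = 1/249.
Combined Bayes factor of the evidence already in hand = 12 × 0.8 = 9.6.
Odds after that evidence = (1/249) × 9.6 = 16/415.
Target odds = 0.995/0.005 = 199.
Need 3ⁿ ≥ 199 ÷ (16/415) = 5161.5625.
3⁷ = 2187 falls short of 5161.5625 but 3⁸ = 6561 reaches it, so n = 8.

8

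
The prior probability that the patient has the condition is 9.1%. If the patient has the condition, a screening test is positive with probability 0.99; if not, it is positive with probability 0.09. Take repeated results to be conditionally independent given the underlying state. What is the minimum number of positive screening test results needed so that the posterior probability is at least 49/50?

3

Prior odds: 0.091 ÷ 0.909 = 91/909.
Likelihood ratio of a positive = 0.99/0.09 = 11.
Target posterior odds = 0.98/0.02 = 49.
Need (91/909) × 11ⁿ ≥ 49, i.e. 11ⁿ ≥ 6363/13.
11² = 121 falls short of 6363/13 but 11³ = 1331 reaches it, so n = 3.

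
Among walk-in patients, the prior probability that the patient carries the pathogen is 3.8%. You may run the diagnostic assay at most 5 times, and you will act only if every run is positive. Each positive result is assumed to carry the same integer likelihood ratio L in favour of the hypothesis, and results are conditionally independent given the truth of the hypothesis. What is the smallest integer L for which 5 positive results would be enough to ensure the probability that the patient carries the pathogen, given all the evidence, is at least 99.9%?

Prior odds = 0.038/0.962 = 19/481.
Target odds = 0.999/0.001 = 999.
Need L⁵ ≥ 999 ÷ (19/481) = 480519/19.
7⁵ = 16807 < 480519/19 ≤ 32768 = 8⁵, so L = 8.

8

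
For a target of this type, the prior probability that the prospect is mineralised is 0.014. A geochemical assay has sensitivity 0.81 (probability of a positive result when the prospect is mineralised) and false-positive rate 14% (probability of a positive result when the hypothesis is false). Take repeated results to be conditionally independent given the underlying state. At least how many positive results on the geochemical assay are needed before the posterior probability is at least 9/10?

Prior odds: 0.014 ÷ 0.986 = 7/493.
Likelihood ratio of a positive result = 0.81/0.14 = 81/14.
Target odds: 0.9 ÷ 0.1 = 9.
Need (7/493) × (81/14)ⁿ ≥ 9, i.e. (81/14)ⁿ ≥ 4437/7.
(81/14)³ = 531441/2744 falls short of 4437/7 but (81/14)⁴ = 43046721/38416 reaches it, so n = 4.

4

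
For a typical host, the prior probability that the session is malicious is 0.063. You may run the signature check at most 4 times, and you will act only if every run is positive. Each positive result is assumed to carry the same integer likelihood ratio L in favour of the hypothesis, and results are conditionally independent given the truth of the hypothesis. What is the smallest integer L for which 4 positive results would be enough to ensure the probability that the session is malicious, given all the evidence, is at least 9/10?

4

Prior odds = 0.063/0.937 = 63/937.
Target odds = 0.9/0.1 = 9.
Need L⁴ ≥ 9 ÷ (63/937) = 937/7.
3⁴ = 81 < 937/7 ≤ 256 = 4⁴, so L = 4.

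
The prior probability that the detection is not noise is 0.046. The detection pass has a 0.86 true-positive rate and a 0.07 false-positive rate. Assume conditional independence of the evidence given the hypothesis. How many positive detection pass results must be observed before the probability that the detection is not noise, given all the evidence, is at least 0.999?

Prior odds = 0.046/0.954 = 23/477.
Likelihood ratio of a positive result = 0.86/0.07 = 86/7.
Target posterior odds = 0.999/0.001 = 999.
Require (86/7)ⁿ ≥ 999 ÷ (23/477) = 476523/23.
(86/7)³ = 636056/343 falls short of 476523/23 but (86/7)⁴ = 54700816/2401 reaches it, so n = 4.

4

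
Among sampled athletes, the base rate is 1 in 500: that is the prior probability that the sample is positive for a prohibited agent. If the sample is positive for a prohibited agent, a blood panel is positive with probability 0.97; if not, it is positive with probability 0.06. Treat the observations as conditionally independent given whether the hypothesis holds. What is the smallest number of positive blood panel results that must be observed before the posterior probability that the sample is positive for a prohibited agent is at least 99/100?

Prior odds: 0.002 ÷ 0.998 = 1/499.
Likelihood ratio of a positive = 0.97/0.06 = 97/6.
Target posterior odds = 0.99/0.01 = 99.
Need (1/499) × (97/6)ⁿ ≥ 99, i.e. (97/6)ⁿ ≥ 49401.
(97/6)³ = 912673/216 falls short of 49401 but (97/6)⁴ = 88529281/1296 reaches it, so n = 4.

4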